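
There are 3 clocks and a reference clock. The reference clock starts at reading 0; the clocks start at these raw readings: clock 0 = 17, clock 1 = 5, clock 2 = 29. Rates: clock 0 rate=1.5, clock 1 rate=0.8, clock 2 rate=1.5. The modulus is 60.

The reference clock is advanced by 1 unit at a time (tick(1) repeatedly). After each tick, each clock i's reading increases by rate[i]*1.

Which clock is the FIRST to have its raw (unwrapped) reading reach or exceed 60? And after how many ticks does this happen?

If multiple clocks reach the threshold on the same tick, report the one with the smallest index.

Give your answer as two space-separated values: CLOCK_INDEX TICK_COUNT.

Answer: 2 21

Derivation:
clock 0: start=17, rate=1.5, needs 60-17 = 43; ticks = ceil(43/1.5) = ceil(28.6667) = 29; reading at tick 29 = 17 + 1.5*29 = 60.5000
clock 1: start=5, rate=0.8, needs 60-5 = 55; ticks = ceil(55/0.8) = ceil(68.7500) = 69; reading at tick 69 = 5 + 0.8*69 = 60.2000
clock 2: start=29, rate=1.5, needs 60-29 = 31; ticks = ceil(31/1.5) = ceil(20.6667) = 21; reading at tick 21 = 29 + 1.5*21 = 60.5000
Minimum tick count = 21; winners = [2]; smallest index = 2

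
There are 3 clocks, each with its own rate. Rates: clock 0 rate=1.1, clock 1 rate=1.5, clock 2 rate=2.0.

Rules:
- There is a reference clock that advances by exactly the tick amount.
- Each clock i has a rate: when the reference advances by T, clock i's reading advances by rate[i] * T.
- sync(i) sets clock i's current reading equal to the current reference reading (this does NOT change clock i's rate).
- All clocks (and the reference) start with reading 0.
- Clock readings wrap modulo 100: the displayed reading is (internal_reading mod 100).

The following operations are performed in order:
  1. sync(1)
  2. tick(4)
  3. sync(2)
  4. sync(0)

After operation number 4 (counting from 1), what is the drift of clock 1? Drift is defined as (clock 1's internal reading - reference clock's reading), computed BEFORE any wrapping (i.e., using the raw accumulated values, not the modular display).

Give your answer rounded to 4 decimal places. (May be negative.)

After op 1 sync(1): ref=0.0000 raw=[0.0000 0.0000 0.0000]
After op 2 tick(4): ref=4.0000 raw=[4.4000 6.0000 8.0000]
After op 3 sync(2): ref=4.0000 raw=[4.4000 6.0000 4.0000]
After op 4 sync(0): ref=4.0000 raw=[4.0000 6.0000 4.0000]
Drift of clock 1 after op 4: 6.0000 - 4.0000 = 2.0000

Answer: 2.0000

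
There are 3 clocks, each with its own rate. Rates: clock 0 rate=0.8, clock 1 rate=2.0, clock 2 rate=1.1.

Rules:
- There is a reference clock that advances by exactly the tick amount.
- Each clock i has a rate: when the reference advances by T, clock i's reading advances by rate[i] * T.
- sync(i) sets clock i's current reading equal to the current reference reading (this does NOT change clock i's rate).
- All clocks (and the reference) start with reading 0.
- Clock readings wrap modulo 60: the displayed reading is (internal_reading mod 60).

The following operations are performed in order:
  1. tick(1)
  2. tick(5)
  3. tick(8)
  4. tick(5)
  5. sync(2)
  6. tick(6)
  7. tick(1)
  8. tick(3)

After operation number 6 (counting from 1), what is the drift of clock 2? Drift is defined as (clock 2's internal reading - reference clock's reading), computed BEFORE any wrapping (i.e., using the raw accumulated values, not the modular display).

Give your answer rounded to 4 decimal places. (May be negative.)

Answer: 0.6000

Derivation:
After op 1 tick(1): ref=1.0000 raw=[0.8000 2.0000 1.1000]
After op 2 tick(5): ref=6.0000 raw=[4.8000 12.0000 6.6000]
After op 3 tick(8): ref=14.0000 raw=[11.2000 28.0000 15.4000]
After op 4 tick(5): ref=19.0000 raw=[15.2000 38.0000 20.9000]
After op 5 sync(2): ref=19.0000 raw=[15.2000 38.0000 19.0000]
After op 6 tick(6): ref=25.0000 raw=[20.0000 50.0000 25.6000]
Drift of clock 2 after op 6: 25.6000 - 25.0000 = 0.6000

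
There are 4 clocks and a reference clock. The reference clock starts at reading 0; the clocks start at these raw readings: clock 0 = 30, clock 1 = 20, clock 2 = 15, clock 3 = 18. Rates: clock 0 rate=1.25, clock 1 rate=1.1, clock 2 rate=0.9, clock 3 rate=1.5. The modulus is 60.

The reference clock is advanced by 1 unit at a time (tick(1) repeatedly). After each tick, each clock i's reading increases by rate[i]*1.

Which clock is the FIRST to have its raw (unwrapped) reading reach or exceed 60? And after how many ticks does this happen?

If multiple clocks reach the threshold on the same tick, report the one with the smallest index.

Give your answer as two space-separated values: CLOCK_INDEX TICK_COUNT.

clock 0: start=30, rate=1.25, needs 60-30 = 30; ticks = ceil(30/1.25) = ceil(24.0000) = 24; reading at tick 24 = 30 + 1.25*24 = 60.0000
clock 1: start=20, rate=1.1, needs 60-20 = 40; ticks = ceil(40/1.1) = ceil(36.3636) = 37; reading at tick 37 = 20 + 1.1*37 = 60.7000
clock 2: start=15, rate=0.9, needs 60-15 = 45; ticks = ceil(45/0.9) = ceil(50.0000) = 50; reading at tick 50 = 15 + 0.9*50 = 60.0000
clock 3: start=18, rate=1.5, needs 60-18 = 42; ticks = ceil(42/1.5) = ceil(28.0000) = 28; reading at tick 28 = 18 + 1.5*28 = 60.0000
Minimum tick count = 24; winners = [0]; smallest index = 0

Answer: 0 24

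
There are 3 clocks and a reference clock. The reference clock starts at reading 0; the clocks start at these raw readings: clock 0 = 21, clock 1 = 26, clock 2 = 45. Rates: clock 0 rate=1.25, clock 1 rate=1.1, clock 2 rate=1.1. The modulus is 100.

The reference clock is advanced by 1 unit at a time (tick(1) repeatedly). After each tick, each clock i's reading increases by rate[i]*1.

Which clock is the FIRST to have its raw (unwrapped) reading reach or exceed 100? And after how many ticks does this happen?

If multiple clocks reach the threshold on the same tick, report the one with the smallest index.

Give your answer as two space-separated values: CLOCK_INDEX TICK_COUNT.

Answer: 2 50

Derivation:
clock 0: start=21, rate=1.25, needs 100-21 = 79; ticks = ceil(79/1.25) = ceil(63.2000) = 64; reading at tick 64 = 21 + 1.25*64 = 101.0000
clock 1: start=26, rate=1.1, needs 100-26 = 74; ticks = ceil(74/1.1) = ceil(67.2727) = 68; reading at tick 68 = 26 + 1.1*68 = 100.8000
clock 2: start=45, rate=1.1, needs 100-45 = 55; ticks = ceil(55/1.1) = ceil(50.0000) = 50; reading at tick 50 = 45 + 1.1*50 = 100.0000
Minimum tick count = 50; winners = [2]; smallest index = 2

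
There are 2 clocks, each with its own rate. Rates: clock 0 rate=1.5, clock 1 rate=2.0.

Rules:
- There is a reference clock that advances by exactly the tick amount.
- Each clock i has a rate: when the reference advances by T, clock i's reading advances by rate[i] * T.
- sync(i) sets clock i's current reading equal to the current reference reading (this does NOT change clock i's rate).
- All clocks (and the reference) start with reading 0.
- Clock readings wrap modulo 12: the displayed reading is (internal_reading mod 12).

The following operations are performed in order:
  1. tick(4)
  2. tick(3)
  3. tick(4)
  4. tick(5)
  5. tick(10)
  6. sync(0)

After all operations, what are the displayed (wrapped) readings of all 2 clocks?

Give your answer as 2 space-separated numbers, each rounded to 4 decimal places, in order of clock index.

After op 1 tick(4): ref=4.0000 raw=[6.0000 8.0000]
After op 2 tick(3): ref=7.0000 raw=[10.5000 14.0000]
After op 3 tick(4): ref=11.0000 raw=[16.5000 22.0000]
After op 4 tick(5): ref=16.0000 raw=[24.0000 32.0000]
After op 5 tick(10): ref=26.0000 raw=[39.0000 52.0000]
After op 6 sync(0): ref=26.0000 raw=[26.0000 52.0000]
Wrap final raw readings (mod 12): 26.0000 mod 12 = 2.0000; 52.0000 mod 12 = 4.0000

Answer: 2.0000 4.0000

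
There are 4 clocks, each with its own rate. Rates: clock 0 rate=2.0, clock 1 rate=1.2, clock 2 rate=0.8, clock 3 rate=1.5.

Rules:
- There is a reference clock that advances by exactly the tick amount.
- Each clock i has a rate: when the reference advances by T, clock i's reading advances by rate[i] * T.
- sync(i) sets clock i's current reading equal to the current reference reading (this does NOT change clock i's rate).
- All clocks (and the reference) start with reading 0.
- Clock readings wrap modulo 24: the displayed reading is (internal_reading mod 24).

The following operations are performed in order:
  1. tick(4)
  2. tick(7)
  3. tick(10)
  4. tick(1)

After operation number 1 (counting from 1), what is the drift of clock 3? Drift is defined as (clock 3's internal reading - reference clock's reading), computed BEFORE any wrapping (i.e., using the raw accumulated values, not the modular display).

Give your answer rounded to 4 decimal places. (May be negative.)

After op 1 tick(4): ref=4.0000 raw=[8.0000 4.8000 3.2000 6.0000]
Drift of clock 3 after op 1: 6.0000 - 4.0000 = 2.0000

Answer: 2.0000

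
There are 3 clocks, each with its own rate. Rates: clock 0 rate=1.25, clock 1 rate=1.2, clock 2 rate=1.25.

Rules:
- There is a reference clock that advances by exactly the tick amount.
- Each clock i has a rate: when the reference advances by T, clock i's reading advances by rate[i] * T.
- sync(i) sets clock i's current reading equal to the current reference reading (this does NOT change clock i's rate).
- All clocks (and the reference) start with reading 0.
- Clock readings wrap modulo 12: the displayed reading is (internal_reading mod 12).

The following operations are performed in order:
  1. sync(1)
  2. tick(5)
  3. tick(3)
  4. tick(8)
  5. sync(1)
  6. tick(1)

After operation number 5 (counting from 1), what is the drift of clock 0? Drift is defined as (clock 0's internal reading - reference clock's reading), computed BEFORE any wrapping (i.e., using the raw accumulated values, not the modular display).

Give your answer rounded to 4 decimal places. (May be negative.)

After op 1 sync(1): ref=0.0000 raw=[0.0000 0.0000 0.0000]
After op 2 tick(5): ref=5.0000 raw=[6.2500 6.0000 6.2500]
After op 3 tick(3): ref=8.0000 raw=[10.0000 9.6000 10.0000]
After op 4 tick(8): ref=16.0000 raw=[20.0000 19.2000 20.0000]
After op 5 sync(1): ref=16.0000 raw=[20.0000 16.0000 20.0000]
Drift of clock 0 after op 5: 20.0000 - 16.0000 = 4.0000

Answer: 4.0000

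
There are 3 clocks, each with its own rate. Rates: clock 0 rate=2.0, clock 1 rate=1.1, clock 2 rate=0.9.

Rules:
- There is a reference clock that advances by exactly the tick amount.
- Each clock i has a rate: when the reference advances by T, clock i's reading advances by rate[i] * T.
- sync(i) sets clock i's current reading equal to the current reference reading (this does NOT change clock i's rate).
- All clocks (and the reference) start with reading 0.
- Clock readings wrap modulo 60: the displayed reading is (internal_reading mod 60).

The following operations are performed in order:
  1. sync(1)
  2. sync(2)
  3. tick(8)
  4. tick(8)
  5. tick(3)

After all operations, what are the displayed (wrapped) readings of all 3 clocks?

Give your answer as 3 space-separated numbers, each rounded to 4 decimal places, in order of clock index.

Answer: 38.0000 20.9000 17.1000

Derivation:
After op 1 sync(1): ref=0.0000 raw=[0.0000 0.0000 0.0000]
After op 2 sync(2): ref=0.0000 raw=[0.0000 0.0000 0.0000]
After op 3 tick(8): ref=8.0000 raw=[16.0000 8.8000 7.2000]
After op 4 tick(8): ref=16.0000 raw=[32.0000 17.6000 14.4000]
After op 5 tick(3): ref=19.0000 raw=[38.0000 20.9000 17.1000]
Wrap final raw readings (mod 60): 38.0000 mod 60 = 38.0000; 20.9000 mod 60 = 20.9000; 17.1000 mod 60 = 17.1000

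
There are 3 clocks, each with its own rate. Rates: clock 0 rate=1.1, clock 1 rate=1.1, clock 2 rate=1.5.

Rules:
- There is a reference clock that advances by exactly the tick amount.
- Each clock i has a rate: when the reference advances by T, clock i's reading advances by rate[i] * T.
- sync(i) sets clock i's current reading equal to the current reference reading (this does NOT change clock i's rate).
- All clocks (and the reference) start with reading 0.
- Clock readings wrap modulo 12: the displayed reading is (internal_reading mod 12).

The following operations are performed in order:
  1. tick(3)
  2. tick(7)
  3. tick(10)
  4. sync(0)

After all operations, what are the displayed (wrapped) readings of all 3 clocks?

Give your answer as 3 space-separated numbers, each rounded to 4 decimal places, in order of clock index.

Answer: 8.0000 10.0000 6.0000

Derivation:
After op 1 tick(3): ref=3.0000 raw=[3.3000 3.3000 4.5000]
After op 2 tick(7): ref=10.0000 raw=[11.0000 11.0000 15.0000]
After op 3 tick(10): ref=20.0000 raw=[22.0000 22.0000 30.0000]
After op 4 sync(0): ref=20.0000 raw=[20.0000 22.0000 30.0000]
Wrap final raw readings (mod 12): 20.0000 mod 12 = 8.0000; 22.0000 mod 12 = 10.0000; 30.0000 mod 12 = 6.0000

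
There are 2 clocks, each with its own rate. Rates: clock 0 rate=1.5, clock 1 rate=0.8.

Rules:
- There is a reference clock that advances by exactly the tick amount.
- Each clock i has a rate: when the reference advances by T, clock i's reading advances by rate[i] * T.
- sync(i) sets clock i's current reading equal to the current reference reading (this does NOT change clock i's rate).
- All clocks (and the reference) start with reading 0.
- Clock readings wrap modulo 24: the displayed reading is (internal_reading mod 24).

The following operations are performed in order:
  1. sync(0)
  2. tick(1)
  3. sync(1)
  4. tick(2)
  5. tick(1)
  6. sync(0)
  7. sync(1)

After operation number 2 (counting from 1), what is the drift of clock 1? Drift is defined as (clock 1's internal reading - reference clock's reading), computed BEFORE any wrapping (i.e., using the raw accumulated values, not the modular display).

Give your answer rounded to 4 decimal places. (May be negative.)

After op 1 sync(0): ref=0.0000 raw=[0.0000 0.0000]
After op 2 tick(1): ref=1.0000 raw=[1.5000 0.8000]
Drift of clock 1 after op 2: 0.8000 - 1.0000 = -0.2000

Answer: -0.2000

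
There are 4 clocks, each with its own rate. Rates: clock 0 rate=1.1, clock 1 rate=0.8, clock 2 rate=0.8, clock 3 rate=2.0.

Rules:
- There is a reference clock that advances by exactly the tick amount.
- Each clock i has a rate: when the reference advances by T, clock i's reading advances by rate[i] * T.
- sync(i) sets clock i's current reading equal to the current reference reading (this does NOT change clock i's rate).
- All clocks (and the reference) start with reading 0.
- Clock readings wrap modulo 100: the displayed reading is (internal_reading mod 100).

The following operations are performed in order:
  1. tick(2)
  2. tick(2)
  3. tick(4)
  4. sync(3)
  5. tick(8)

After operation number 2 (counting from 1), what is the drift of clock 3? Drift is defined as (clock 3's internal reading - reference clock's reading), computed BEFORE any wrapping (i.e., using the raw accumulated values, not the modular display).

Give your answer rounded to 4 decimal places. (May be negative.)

Answer: 4.0000

Derivation:
After op 1 tick(2): ref=2.0000 raw=[2.2000 1.6000 1.6000 4.0000]
After op 2 tick(2): ref=4.0000 raw=[4.4000 3.2000 3.2000 8.0000]
Drift of clock 3 after op 2: 8.0000 - 4.0000 = 4.0000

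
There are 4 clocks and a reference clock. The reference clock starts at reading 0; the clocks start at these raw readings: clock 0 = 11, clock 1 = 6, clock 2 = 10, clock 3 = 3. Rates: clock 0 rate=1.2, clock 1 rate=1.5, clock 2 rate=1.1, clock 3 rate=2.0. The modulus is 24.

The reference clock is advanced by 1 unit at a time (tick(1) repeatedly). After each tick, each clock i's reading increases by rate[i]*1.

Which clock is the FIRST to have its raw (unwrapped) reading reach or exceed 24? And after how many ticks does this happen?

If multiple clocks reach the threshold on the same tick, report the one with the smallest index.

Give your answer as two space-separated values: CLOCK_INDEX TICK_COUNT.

clock 0: start=11, rate=1.2, needs 24-11 = 13; ticks = ceil(13/1.2) = ceil(10.8333) = 11; reading at tick 11 = 11 + 1.2*11 = 24.2000
clock 1: start=6, rate=1.5, needs 24-6 = 18; ticks = ceil(18/1.5) = ceil(12.0000) = 12; reading at tick 12 = 6 + 1.5*12 = 24.0000
clock 2: start=10, rate=1.1, needs 24-10 = 14; ticks = ceil(14/1.1) = ceil(12.7273) = 13; reading at tick 13 = 10 + 1.1*13 = 24.3000
clock 3: start=3, rate=2.0, needs 24-3 = 21; ticks = ceil(21/2.0) = ceil(10.5000) = 11; reading at tick 11 = 3 + 2.0*11 = 25.0000
Minimum tick count = 11; winners = [0, 3]; smallest index = 0

Answer: 0 11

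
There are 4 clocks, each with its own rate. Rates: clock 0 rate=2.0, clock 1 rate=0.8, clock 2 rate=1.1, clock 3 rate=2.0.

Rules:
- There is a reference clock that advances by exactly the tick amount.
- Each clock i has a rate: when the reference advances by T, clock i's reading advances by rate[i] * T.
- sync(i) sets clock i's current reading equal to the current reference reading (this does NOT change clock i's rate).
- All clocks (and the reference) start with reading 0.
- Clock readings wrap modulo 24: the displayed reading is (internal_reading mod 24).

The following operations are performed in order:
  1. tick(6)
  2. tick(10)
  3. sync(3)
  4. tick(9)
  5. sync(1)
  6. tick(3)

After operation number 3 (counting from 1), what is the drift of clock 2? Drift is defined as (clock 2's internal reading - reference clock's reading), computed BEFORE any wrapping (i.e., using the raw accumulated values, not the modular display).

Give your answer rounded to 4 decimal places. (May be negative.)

After op 1 tick(6): ref=6.0000 raw=[12.0000 4.8000 6.6000 12.0000]
After op 2 tick(10): ref=16.0000 raw=[32.0000 12.8000 17.6000 32.0000]
After op 3 sync(3): ref=16.0000 raw=[32.0000 12.8000 17.6000 16.0000]
Drift of clock 2 after op 3: 17.6000 - 16.0000 = 1.6000

Answer: 1.6000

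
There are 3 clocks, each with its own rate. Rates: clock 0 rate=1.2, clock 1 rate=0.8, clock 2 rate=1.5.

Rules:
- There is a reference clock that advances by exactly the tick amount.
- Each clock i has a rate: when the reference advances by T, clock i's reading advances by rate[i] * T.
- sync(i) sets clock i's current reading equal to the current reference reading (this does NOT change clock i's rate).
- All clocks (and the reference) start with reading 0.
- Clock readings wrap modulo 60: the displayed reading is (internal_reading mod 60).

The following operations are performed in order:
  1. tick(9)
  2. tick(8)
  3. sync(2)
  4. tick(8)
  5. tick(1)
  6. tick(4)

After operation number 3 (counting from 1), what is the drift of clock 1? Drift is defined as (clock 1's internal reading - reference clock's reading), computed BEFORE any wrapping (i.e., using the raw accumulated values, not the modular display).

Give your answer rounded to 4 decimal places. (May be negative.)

Answer: -3.4000

Derivation:
After op 1 tick(9): ref=9.0000 raw=[10.8000 7.2000 13.5000]
After op 2 tick(8): ref=17.0000 raw=[20.4000 13.6000 25.5000]
After op 3 sync(2): ref=17.0000 raw=[20.4000 13.6000 17.0000]
Drift of clock 1 after op 3: 13.6000 - 17.0000 = -3.4000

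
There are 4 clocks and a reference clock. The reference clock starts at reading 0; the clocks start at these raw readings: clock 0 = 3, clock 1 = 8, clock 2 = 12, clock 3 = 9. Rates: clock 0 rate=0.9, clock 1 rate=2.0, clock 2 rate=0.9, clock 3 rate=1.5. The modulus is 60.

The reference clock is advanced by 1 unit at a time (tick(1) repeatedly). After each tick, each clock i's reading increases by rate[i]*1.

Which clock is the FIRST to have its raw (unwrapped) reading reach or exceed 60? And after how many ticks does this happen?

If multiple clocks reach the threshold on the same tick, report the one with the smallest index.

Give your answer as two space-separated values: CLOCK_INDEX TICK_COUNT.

Answer: 1 26

Derivation:
clock 0: start=3, rate=0.9, needs 60-3 = 57; ticks = ceil(57/0.9) = ceil(63.3333) = 64; reading at tick 64 = 3 + 0.9*64 = 60.6000
clock 1: start=8, rate=2.0, needs 60-8 = 52; ticks = ceil(52/2.0) = ceil(26.0000) = 26; reading at tick 26 = 8 + 2.0*26 = 60.0000
clock 2: start=12, rate=0.9, needs 60-12 = 48; ticks = ceil(48/0.9) = ceil(53.3333) = 54; reading at tick 54 = 12 + 0.9*54 = 60.6000
clock 3: start=9, rate=1.5, needs 60-9 = 51; ticks = ceil(51/1.5) = ceil(34.0000) = 34; reading at tick 34 = 9 + 1.5*34 = 60.0000
Minimum tick count = 26; winners = [1]; smallest index = 1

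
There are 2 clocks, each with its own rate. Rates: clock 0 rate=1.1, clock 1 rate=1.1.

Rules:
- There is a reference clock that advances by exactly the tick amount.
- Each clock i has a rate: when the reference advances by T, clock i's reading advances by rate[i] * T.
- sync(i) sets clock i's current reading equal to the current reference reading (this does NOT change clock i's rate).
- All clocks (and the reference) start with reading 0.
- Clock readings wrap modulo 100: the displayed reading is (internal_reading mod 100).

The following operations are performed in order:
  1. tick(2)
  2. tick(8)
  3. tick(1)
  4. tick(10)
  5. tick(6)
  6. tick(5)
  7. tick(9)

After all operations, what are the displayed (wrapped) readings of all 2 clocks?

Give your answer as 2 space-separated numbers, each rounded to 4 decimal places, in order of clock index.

Answer: 45.1000 45.1000

Derivation:
After op 1 tick(2): ref=2.0000 raw=[2.2000 2.2000]
After op 2 tick(8): ref=10.0000 raw=[11.0000 11.0000]
After op 3 tick(1): ref=11.0000 raw=[12.1000 12.1000]
After op 4 tick(10): ref=21.0000 raw=[23.1000 23.1000]
After op 5 tick(6): ref=27.0000 raw=[29.7000 29.7000]
After op 6 tick(5): ref=32.0000 raw=[35.2000 35.2000]
After op 7 tick(9): ref=41.0000 raw=[45.1000 45.1000]
Wrap final raw readings (mod 100): 45.1000 mod 100 = 45.1000; 45.1000 mod 100 = 45.1000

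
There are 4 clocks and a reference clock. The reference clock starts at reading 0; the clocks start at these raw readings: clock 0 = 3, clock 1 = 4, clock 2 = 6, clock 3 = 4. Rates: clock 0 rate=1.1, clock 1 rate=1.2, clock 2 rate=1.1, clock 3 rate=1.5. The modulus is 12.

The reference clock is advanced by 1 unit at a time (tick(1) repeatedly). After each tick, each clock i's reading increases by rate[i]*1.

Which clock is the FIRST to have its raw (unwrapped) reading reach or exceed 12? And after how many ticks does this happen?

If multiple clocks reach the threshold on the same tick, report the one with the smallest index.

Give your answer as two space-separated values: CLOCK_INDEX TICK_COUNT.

Answer: 2 6

Derivation:
clock 0: start=3, rate=1.1, needs 12-3 = 9; ticks = ceil(9/1.1) = ceil(8.1818) = 9; reading at tick 9 = 3 + 1.1*9 = 12.9000
clock 1: start=4, rate=1.2, needs 12-4 = 8; ticks = ceil(8/1.2) = ceil(6.6667) = 7; reading at tick 7 = 4 + 1.2*7 = 12.4000
clock 2: start=6, rate=1.1, needs 12-6 = 6; ticks = ceil(6/1.1) = ceil(5.4545) = 6; reading at tick 6 = 6 + 1.1*6 = 12.6000
clock 3: start=4, rate=1.5, needs 12-4 = 8; ticks = ceil(8/1.5) = ceil(5.3333) = 6; reading at tick 6 = 4 + 1.5*6 = 13.0000
Minimum tick count = 6; winners = [2, 3]; smallest index = 2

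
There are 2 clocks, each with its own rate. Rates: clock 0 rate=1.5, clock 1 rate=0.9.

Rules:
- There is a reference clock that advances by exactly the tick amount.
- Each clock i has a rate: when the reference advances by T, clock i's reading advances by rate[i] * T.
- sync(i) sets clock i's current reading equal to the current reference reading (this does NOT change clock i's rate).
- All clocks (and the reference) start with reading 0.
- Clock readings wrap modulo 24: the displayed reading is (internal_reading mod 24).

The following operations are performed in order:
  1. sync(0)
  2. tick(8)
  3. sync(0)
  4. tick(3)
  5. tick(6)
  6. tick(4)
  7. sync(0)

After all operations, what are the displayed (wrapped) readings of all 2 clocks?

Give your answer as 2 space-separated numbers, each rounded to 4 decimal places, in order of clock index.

Answer: 21.0000 18.9000

Derivation:
After op 1 sync(0): ref=0.0000 raw=[0.0000 0.0000]
After op 2 tick(8): ref=8.0000 raw=[12.0000 7.2000]
After op 3 sync(0): ref=8.0000 raw=[8.0000 7.2000]
After op 4 tick(3): ref=11.0000 raw=[12.5000 9.9000]
After op 5 tick(6): ref=17.0000 raw=[21.5000 15.3000]
After op 6 tick(4): ref=21.0000 raw=[27.5000 18.9000]
After op 7 sync(0): ref=21.0000 raw=[21.0000 18.9000]
Wrap final raw readings (mod 24): 21.0000 mod 24 = 21.0000; 18.9000 mod 24 = 18.9000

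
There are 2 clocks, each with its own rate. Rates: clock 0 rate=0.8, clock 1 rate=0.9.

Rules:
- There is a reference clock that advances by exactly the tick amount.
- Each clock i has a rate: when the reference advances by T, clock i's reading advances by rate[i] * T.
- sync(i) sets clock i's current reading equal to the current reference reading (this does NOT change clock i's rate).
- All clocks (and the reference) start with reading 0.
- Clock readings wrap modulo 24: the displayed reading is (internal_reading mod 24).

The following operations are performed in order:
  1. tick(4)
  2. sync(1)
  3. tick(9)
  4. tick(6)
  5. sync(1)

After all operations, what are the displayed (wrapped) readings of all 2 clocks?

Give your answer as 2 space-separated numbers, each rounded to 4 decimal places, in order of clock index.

Answer: 15.2000 19.0000

Derivation:
After op 1 tick(4): ref=4.0000 raw=[3.2000 3.6000]
After op 2 sync(1): ref=4.0000 raw=[3.2000 4.0000]
After op 3 tick(9): ref=13.0000 raw=[10.4000 12.1000]
After op 4 tick(6): ref=19.0000 raw=[15.2000 17.5000]
After op 5 sync(1): ref=19.0000 raw=[15.2000 19.0000]
Wrap final raw readings (mod 24): 15.2000 mod 24 = 15.2000; 19.0000 mod 24 = 19.0000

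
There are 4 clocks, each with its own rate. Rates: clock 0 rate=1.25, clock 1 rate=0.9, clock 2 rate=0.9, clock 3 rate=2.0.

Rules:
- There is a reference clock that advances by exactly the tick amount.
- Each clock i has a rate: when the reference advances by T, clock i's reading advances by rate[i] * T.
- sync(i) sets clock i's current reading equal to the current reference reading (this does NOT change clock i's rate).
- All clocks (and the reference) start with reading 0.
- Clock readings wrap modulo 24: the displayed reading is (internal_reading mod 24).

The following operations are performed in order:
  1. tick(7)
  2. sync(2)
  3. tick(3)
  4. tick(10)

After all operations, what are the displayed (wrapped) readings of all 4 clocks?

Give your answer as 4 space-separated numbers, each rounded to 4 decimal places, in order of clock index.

After op 1 tick(7): ref=7.0000 raw=[8.7500 6.3000 6.3000 14.0000]
After op 2 sync(2): ref=7.0000 raw=[8.7500 6.3000 7.0000 14.0000]
After op 3 tick(3): ref=10.0000 raw=[12.5000 9.0000 9.7000 20.0000]
After op 4 tick(10): ref=20.0000 raw=[25.0000 18.0000 18.7000 40.0000]
Wrap final raw readings (mod 24): 25.0000 mod 24 = 1.0000; 18.0000 mod 24 = 18.0000; 18.7000 mod 24 = 18.7000; 40.0000 mod 24 = 16.0000

Answer: 1.0000 18.0000 18.7000 16.0000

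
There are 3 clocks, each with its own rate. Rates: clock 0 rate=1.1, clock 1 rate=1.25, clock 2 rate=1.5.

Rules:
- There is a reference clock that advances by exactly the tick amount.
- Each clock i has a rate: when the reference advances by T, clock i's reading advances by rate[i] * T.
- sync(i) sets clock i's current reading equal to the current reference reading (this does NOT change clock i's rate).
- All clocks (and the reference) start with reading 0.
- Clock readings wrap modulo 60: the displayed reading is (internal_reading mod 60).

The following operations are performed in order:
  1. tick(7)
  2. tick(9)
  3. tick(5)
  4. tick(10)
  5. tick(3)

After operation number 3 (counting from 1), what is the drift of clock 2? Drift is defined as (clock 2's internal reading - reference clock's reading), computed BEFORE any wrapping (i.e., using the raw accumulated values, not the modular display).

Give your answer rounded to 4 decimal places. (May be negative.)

Answer: 10.5000

Derivation:
After op 1 tick(7): ref=7.0000 raw=[7.7000 8.7500 10.5000]
After op 2 tick(9): ref=16.0000 raw=[17.6000 20.0000 24.0000]
After op 3 tick(5): ref=21.0000 raw=[23.1000 26.2500 31.5000]
Drift of clock 2 after op 3: 31.5000 - 21.0000 = 10.5000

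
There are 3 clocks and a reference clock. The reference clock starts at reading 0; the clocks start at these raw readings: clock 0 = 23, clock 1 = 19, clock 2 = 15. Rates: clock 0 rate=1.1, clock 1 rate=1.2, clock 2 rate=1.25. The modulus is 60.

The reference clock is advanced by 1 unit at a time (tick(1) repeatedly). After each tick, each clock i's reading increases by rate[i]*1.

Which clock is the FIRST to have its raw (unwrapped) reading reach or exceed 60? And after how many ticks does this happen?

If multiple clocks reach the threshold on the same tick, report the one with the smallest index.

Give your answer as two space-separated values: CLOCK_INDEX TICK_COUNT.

Answer: 0 34

Derivation:
clock 0: start=23, rate=1.1, needs 60-23 = 37; ticks = ceil(37/1.1) = ceil(33.6364) = 34; reading at tick 34 = 23 + 1.1*34 = 60.4000
clock 1: start=19, rate=1.2, needs 60-19 = 41; ticks = ceil(41/1.2) = ceil(34.1667) = 35; reading at tick 35 = 19 + 1.2*35 = 61.0000
clock 2: start=15, rate=1.25, needs 60-15 = 45; ticks = ceil(45/1.25) = ceil(36.0000) = 36; reading at tick 36 = 15 + 1.25*36 = 60.0000
Minimum tick count = 34; winners = [0]; smallest index = 0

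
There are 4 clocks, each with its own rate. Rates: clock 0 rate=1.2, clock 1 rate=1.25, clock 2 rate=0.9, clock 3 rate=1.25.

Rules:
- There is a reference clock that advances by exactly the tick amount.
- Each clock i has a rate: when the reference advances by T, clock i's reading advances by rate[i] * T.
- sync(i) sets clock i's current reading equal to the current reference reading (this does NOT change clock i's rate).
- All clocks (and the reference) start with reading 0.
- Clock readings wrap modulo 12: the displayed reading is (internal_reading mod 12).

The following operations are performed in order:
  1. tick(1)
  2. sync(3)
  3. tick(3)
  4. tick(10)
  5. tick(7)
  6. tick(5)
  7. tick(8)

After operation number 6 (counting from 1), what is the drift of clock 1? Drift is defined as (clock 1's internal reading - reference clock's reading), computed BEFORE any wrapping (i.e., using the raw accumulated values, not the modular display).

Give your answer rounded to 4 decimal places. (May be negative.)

After op 1 tick(1): ref=1.0000 raw=[1.2000 1.2500 0.9000 1.2500]
After op 2 sync(3): ref=1.0000 raw=[1.2000 1.2500 0.9000 1.0000]
After op 3 tick(3): ref=4.0000 raw=[4.8000 5.0000 3.6000 4.7500]
After op 4 tick(10): ref=14.0000 raw=[16.8000 17.5000 12.6000 17.2500]
After op 5 tick(7): ref=21.0000 raw=[25.2000 26.2500 18.9000 26.0000]
After op 6 tick(5): ref=26.0000 raw=[31.2000 32.5000 23.4000 32.2500]
Drift of clock 1 after op 6: 32.5000 - 26.0000 = 6.5000

Answer: 6.5000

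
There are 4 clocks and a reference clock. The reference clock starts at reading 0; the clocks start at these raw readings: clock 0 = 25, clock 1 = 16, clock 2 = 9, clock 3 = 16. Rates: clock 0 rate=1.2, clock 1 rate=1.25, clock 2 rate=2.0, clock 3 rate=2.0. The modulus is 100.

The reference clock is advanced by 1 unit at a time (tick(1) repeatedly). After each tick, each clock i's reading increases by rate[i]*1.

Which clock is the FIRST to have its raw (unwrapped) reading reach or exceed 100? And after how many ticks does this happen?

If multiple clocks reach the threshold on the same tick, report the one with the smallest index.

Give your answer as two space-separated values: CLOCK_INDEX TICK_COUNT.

Answer: 3 42

Derivation:
clock 0: start=25, rate=1.2, needs 100-25 = 75; ticks = ceil(75/1.2) = ceil(62.5000) = 63; reading at tick 63 = 25 + 1.2*63 = 100.6000
clock 1: start=16, rate=1.25, needs 100-16 = 84; ticks = ceil(84/1.25) = ceil(67.2000) = 68; reading at tick 68 = 16 + 1.25*68 = 101.0000
clock 2: start=9, rate=2.0, needs 100-9 = 91; ticks = ceil(91/2.0) = ceil(45.5000) = 46; reading at tick 46 = 9 + 2.0*46 = 101.0000
clock 3: start=16, rate=2.0, needs 100-16 = 84; ticks = ceil(84/2.0) = ceil(42.0000) = 42; reading at tick 42 = 16 + 2.0*42 = 100.0000
Minimum tick count = 42; winners = [3]; smallest index = 3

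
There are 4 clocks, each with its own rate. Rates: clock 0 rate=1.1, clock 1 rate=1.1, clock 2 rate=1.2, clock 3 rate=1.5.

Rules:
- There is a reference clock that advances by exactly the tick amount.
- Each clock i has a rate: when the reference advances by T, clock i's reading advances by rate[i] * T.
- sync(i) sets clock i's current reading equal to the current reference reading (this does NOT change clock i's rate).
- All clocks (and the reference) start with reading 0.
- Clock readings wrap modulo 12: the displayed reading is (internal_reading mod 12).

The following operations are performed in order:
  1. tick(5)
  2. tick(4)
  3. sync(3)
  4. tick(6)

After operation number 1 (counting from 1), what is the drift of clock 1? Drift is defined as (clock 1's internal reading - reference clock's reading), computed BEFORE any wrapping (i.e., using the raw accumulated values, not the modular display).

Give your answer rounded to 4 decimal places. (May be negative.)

Answer: 0.5000

Derivation:
After op 1 tick(5): ref=5.0000 raw=[5.5000 5.5000 6.0000 7.5000]
Drift of clock 1 after op 1: 5.5000 - 5.0000 = 0.5000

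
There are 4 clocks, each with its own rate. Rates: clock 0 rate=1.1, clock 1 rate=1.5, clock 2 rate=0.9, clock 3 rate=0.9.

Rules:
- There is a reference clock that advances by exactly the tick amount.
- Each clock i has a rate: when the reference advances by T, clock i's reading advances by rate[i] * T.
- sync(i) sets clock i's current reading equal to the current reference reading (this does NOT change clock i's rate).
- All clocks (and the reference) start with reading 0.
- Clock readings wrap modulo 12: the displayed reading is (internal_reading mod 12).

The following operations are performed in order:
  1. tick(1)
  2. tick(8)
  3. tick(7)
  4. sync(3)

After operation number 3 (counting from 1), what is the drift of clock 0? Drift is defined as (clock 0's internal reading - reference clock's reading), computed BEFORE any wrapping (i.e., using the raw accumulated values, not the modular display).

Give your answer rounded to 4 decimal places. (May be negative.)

After op 1 tick(1): ref=1.0000 raw=[1.1000 1.5000 0.9000 0.9000]
After op 2 tick(8): ref=9.0000 raw=[9.9000 13.5000 8.1000 8.1000]
After op 3 tick(7): ref=16.0000 raw=[17.6000 24.0000 14.4000 14.4000]
Drift of clock 0 after op 3: 17.6000 - 16.0000 = 1.6000

Answer: 1.6000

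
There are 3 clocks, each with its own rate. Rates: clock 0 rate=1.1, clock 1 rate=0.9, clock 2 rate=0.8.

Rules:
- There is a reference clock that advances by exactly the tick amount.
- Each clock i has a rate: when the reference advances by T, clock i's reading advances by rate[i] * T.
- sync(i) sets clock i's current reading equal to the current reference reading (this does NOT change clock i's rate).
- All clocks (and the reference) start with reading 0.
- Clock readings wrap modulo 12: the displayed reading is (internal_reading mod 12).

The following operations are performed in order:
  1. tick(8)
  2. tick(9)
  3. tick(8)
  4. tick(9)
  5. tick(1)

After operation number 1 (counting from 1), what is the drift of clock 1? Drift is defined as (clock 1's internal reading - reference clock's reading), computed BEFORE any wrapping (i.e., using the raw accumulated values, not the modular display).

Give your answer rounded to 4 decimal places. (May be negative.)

Answer: -0.8000

Derivation:
After op 1 tick(8): ref=8.0000 raw=[8.8000 7.2000 6.4000]
Drift of clock 1 after op 1: 7.2000 - 8.0000 = -0.8000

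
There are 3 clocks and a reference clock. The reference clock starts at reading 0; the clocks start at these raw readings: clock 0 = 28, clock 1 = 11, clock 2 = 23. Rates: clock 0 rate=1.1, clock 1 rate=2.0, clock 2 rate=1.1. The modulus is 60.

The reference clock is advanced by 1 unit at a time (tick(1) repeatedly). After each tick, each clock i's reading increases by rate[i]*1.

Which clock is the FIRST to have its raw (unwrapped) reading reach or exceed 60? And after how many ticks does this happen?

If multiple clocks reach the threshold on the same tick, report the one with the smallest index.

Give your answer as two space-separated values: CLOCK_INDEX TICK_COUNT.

clock 0: start=28, rate=1.1, needs 60-28 = 32; ticks = ceil(32/1.1) = ceil(29.0909) = 30; reading at tick 30 = 28 + 1.1*30 = 61.0000
clock 1: start=11, rate=2.0, needs 60-11 = 49; ticks = ceil(49/2.0) = ceil(24.5000) = 25; reading at tick 25 = 11 + 2.0*25 = 61.0000
clock 2: start=23, rate=1.1, needs 60-23 = 37; ticks = ceil(37/1.1) = ceil(33.6364) = 34; reading at tick 34 = 23 + 1.1*34 = 60.4000
Minimum tick count = 25; winners = [1]; smallest index = 1

Answer: 1 25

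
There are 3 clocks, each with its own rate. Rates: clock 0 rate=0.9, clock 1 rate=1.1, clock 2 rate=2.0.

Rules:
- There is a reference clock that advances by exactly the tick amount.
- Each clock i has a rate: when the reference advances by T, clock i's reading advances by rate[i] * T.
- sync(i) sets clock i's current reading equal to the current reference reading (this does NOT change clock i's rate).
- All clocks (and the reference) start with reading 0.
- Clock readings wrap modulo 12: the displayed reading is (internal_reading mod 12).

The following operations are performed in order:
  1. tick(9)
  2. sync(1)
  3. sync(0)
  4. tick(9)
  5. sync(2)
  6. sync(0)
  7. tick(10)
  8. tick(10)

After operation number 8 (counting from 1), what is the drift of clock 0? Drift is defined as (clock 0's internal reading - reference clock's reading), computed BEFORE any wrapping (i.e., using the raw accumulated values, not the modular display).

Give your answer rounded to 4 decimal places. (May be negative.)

After op 1 tick(9): ref=9.0000 raw=[8.1000 9.9000 18.0000]
After op 2 sync(1): ref=9.0000 raw=[8.1000 9.0000 18.0000]
After op 3 sync(0): ref=9.0000 raw=[9.0000 9.0000 18.0000]
After op 4 tick(9): ref=18.0000 raw=[17.1000 18.9000 36.0000]
After op 5 sync(2): ref=18.0000 raw=[17.1000 18.9000 18.0000]
After op 6 sync(0): ref=18.0000 raw=[18.0000 18.9000 18.0000]
After op 7 tick(10): ref=28.0000 raw=[27.0000 29.9000 38.0000]
After op 8 tick(10): ref=38.0000 raw=[36.0000 40.9000 58.0000]
Drift of clock 0 after op 8: 36.0000 - 38.0000 = -2.0000

Answer: -2.0000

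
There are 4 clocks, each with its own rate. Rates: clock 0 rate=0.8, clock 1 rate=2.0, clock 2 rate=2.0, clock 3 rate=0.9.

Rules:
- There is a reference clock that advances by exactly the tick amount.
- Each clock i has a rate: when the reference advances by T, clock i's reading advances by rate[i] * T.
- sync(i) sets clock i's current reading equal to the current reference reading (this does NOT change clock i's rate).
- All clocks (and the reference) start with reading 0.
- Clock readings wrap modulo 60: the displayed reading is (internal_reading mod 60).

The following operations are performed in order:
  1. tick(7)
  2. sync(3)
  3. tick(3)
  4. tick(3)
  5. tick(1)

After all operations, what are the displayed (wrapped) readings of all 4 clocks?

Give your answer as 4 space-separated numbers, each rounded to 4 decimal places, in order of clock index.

After op 1 tick(7): ref=7.0000 raw=[5.6000 14.0000 14.0000 6.3000]
After op 2 sync(3): ref=7.0000 raw=[5.6000 14.0000 14.0000 7.0000]
After op 3 tick(3): ref=10.0000 raw=[8.0000 20.0000 20.0000 9.7000]
After op 4 tick(3): ref=13.0000 raw=[10.4000 26.0000 26.0000 12.4000]
After op 5 tick(1): ref=14.0000 raw=[11.2000 28.0000 28.0000 13.3000]
Wrap final raw readings (mod 60): 11.2000 mod 60 = 11.2000; 28.0000 mod 60 = 28.0000; 28.0000 mod 60 = 28.0000; 13.3000 mod 60 = 13.3000

Answer: 11.2000 28.0000 28.0000 13.3000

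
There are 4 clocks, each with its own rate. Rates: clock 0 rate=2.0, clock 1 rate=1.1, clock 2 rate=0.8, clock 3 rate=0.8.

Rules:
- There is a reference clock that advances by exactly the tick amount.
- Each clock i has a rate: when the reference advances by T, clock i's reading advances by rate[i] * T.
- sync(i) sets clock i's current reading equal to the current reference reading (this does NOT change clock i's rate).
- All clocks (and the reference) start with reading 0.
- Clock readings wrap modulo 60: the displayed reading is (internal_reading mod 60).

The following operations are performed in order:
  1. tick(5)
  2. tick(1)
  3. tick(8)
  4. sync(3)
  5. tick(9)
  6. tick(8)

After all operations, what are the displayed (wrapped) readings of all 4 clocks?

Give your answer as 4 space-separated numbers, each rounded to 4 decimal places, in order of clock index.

After op 1 tick(5): ref=5.0000 raw=[10.0000 5.5000 4.0000 4.0000]
After op 2 tick(1): ref=6.0000 raw=[12.0000 6.6000 4.8000 4.8000]
After op 3 tick(8): ref=14.0000 raw=[28.0000 15.4000 11.2000 11.2000]
After op 4 sync(3): ref=14.0000 raw=[28.0000 15.4000 11.2000 14.0000]
After op 5 tick(9): ref=23.0000 raw=[46.0000 25.3000 18.4000 21.2000]
After op 6 tick(8): ref=31.0000 raw=[62.0000 34.1000 24.8000 27.6000]
Wrap final raw readings (mod 60): 62.0000 mod 60 = 2.0000; 34.1000 mod 60 = 34.1000; 24.8000 mod 60 = 24.8000; 27.6000 mod 60 = 27.6000

Answer: 2.0000 34.1000 24.8000 27.6000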